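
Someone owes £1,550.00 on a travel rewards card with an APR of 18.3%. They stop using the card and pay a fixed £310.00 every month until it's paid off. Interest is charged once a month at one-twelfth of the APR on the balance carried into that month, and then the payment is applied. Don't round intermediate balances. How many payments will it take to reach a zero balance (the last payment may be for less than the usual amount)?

6 months

Monthly rate r = 18.3%/12 = 1.525% = 0.01525.
Recurrence: B ← B·(1+r) − £310.00.
Month 1: interest £23.64; balance after payment £1,263.64.
Month 2: interest £19.27; balance after payment £972.91.
Month 3: interest £14.84; balance after payment £677.74.
Month 4: interest £10.34; balance after payment £378.08.
Month 5: interest £5.77; balance after payment £73.85.
Month 6: interest £1.13; balance after payment £0.00.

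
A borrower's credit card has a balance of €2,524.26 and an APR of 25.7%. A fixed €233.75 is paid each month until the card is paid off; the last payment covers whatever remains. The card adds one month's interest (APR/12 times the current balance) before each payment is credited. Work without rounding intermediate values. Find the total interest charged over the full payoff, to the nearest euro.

€378

Monthly rate r = 25.7%/12 = 2.14167% = 0.0214167.
Payoff takes n = ⌈−ln(1 − rB₀/P)/ln(1+r)⌉ = ⌈12.412⌉ = 13 payments; the last is €97.00.
Total paid = 12·€233.75 + €97.00 = €2,902.00.
Total interest = total paid − principal = €2,902.00 − €2,524.26 = €377.74.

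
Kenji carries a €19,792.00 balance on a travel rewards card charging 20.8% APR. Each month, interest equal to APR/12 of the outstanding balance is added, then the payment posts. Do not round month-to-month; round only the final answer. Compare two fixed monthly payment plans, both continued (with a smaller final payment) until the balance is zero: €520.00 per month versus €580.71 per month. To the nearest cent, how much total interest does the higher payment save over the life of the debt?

€2,429.33

Monthly rate r = 20.8%/12 = 1.73333% = 0.0173333.
At €520.00/mo: n = ⌈−ln(1 − rB₀/P)/ln(1+r)⌉ = 63 payments (last €381.13); total interest = total paid − €19,792.00 = €12,829.13.
At €580.71/mo: 52 payments (last €575.59); total interest €10,399.80.
Interest saved = €12,829.13 − €10,399.80 = €2,429.33.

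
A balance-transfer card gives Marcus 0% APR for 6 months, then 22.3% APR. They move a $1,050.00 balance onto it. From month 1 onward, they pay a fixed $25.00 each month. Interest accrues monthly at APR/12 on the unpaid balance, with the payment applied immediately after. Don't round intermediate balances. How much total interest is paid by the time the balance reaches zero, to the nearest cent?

Promo months 1–6 at r₀ = 0%/12 = 0; months 7+ at r₁ = 22.3%/12 = 0.0185833.
After month 6 (no interest yet): B = $1,050.00 − 6·$25.00 = $900.00.
Then at r₁ with $25.00/mo: n₂ = −ln(1 − r₁·B/P)/ln(1+r₁) ≈ 60.05 → 61 more payments.
Total paid = 66·$25.00 + $1.19 = $1,651.19; interest = $1,651.19 − $1,050.00 = $601.19.

$601.19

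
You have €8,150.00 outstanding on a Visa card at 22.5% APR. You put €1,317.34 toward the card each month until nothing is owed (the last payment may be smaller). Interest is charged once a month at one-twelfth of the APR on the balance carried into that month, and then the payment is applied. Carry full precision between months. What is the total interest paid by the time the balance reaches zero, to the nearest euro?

€597

Monthly rate r = 22.5%/12 = 1.875% = 0.01875.
Payoff takes n = ⌈−ln(1 − rB₀/P)/ln(1+r)⌉ = ⌈6.637⌉ = 7 payments; the last is €842.51.
Total paid = 6·€1,317.34 + €842.51 = €8,746.55.
Total interest = total paid − principal = €8,746.55 − €8,150.00 = €596.55.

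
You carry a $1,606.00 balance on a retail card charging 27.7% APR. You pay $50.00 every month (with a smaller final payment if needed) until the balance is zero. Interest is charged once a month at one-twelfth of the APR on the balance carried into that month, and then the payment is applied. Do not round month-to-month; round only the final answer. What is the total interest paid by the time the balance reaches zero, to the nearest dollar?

$1,358

Monthly rate r = 27.7%/12 = 2.30833% = 0.0230833.
Payoff takes n = ⌈−ln(1 − rB₀/P)/ln(1+r)⌉ = ⌈59.271⌉ = 60 payments; the last is $13.65.
Total paid = 59·$50.00 + $13.65 = $2,963.65.
Total interest = total paid − principal = $2,963.65 − $1,606.00 = $1,357.65.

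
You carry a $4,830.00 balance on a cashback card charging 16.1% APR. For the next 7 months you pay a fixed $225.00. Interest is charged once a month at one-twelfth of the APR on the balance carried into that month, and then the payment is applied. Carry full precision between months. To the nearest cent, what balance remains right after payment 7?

Monthly rate r = 16.1%/12 = 1.34167% = 0.0134167.
Each month: B ← B·(1+r) − $225.00.
Month 1: interest $64.80; balance after payment $4,669.80.
Month 2: interest $62.65; balance after payment $4,507.46.
Month 3: interest $60.48; balance after payment $4,342.93.
Month 4: interest $58.27; balance after payment $4,176.20.
Month 5: interest $56.03; balance after payment $4,007.23.
Month 6: interest $53.76; balance after payment $3,835.99.
Month 7: interest $51.47; balance after payment $3,662.46.

$3,662.46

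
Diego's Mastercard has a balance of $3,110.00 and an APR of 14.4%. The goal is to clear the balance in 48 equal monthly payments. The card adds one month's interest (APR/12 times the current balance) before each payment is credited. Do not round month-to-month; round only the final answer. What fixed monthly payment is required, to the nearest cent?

$85.61

Monthly rate r = 14.4%/12 = 1.2% = 0.012.
Level-payment amortization: P = B₀·r / (1 − (1+r)^(−n)) = 3110.00·0.012 / (1 − 1.012^(−48)).
Denominator 1 − (1+r)^(−48) = 0.435926886.
P = 37.32 / 0.435926886 ≈ 85.61.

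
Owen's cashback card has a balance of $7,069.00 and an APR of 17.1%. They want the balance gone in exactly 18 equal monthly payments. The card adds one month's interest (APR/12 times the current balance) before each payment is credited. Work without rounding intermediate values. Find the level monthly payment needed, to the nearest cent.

Monthly rate r = 17.1%/12 = 1.425% = 0.01425.
Level-payment amortization: P = B₀·r / (1 − (1+r)^(−n)) = 7069.00·0.01425 / (1 − 1.01425^(−18)).
Denominator 1 − (1+r)^(−18) = 0.224842943.
P = 100.733 / 0.224842943 ≈ 448.02.

$448.02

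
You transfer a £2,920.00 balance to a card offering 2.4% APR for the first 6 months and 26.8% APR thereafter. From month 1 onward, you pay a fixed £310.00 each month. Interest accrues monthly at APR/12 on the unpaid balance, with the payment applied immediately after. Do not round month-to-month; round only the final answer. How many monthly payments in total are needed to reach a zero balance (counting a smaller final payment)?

10 months

Promo months 1–6 at r₀ = 2.4%/12 = 0.002; months 7+ at r₁ = 26.8%/12 = 0.0223333.
After month 6: iterate B ← B·(1+r₀) − £310.00 for 6 months → £1,085.89.
Then at r₁ with £310.00/mo: n₂ = −ln(1 − r₁·B/P)/ln(1+r₁) ≈ 3.69 → 4 more payments.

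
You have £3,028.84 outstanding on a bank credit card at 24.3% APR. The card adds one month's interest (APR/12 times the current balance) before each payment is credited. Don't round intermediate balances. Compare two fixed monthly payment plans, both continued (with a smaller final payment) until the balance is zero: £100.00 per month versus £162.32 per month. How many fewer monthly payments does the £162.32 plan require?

24 fewer payments

Monthly rate r = 24.3%/12 = 2.025% = 0.02025.
At £100.00/mo: n = ⌈−ln(1 − rB₀/P)/ln(1+r)⌉ = 48 payments (last £39.99); total interest = total paid − £3,028.84 = £1,711.15.
At £162.32/mo: 24 payments (last £109.59); total interest £814.11.
Payments saved = 48 − 24 = 24.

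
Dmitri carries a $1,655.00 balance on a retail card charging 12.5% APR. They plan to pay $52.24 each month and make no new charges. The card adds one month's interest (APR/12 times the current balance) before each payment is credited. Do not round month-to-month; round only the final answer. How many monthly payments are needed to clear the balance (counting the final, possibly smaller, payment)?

39 payments

Monthly rate r = 12.5%/12 = 1.04167% = 0.0104167.
Recurrence: B ← B·(1+r) − $52.24.
Month 1: interest $17.24; balance after payment $1,620.00.
Month 2: interest $16.87; balance after payment $1,584.63.
Closed form: n = −ln(1 − rB₀/P)/ln(1+r) = −ln(0.66999)/ln(1.01042) ≈ 38.647, so the balance reaches zero during payment 39.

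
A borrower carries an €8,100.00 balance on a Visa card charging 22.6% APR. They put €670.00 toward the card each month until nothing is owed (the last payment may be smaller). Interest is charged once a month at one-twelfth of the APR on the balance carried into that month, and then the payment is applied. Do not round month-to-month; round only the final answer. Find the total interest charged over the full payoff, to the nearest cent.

Monthly rate r = 22.6%/12 = 1.88333% = 0.0188333.
Payoff takes n = ⌈−ln(1 − rB₀/P)/ln(1+r)⌉ = ⌈13.847⌉ = 14 payments; the last is €568.48.
Total paid = 13·€670.00 + €568.48 = €9,278.48.
Total interest = total paid − principal = €9,278.48 − €8,100.00 = €1,178.48.

€1,178.48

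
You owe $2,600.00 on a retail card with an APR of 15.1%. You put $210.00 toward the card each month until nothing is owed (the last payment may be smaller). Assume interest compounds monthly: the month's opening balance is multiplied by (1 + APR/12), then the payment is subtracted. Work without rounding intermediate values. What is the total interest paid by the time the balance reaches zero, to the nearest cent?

$244.45

Monthly rate r = 15.1%/12 = 1.25833% = 0.0125833.
Payoff takes n = ⌈−ln(1 − rB₀/P)/ln(1+r)⌉ = ⌈13.543⌉ = 14 payments; the last is $114.45.
Total paid = 13·$210.00 + $114.45 = $2,844.45.
Total interest = total paid − principal = $2,844.45 − $2,600.00 = $244.45.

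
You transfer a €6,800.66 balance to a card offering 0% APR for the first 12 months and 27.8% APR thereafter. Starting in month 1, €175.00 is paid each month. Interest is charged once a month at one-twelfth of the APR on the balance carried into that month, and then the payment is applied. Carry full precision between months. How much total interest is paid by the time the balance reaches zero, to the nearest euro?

€2,739

Promo months 1–12 at r₀ = 0%/12 = 0; months 13+ at r₁ = 27.8%/12 = 0.0231667.
After month 12 (no interest yet): B = €6,800.66 − 12·€175.00 = €4,700.66.
Then at r₁ with €175.00/mo: n₂ = −ln(1 − r₁·B/P)/ln(1+r₁) ≈ 42.51 → 43 more payments.
Total paid = 54·€175.00 + €89.87 = €9,539.87; interest = €9,539.87 − €6,800.66 = €2,739.21.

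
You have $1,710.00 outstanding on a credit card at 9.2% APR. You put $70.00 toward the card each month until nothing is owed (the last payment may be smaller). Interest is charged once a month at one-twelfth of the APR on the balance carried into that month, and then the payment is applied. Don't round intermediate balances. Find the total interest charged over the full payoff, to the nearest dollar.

$191

Monthly rate r = 9.2%/12 = 0.766667% = 0.00766667.
Payoff takes n = ⌈−ln(1 − rB₀/P)/ln(1+r)⌉ = ⌈27.153⌉ = 28 payments; the last is $10.71.
Total paid = 27·$70.00 + $10.71 = $1,900.71.
Total interest = total paid − principal = $1,900.71 − $1,710.00 = $190.71.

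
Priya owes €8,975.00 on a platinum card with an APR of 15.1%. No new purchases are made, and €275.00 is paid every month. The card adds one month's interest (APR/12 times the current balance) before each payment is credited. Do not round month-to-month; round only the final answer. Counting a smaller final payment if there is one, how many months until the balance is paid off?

43 payments

Monthly rate r = 15.1%/12 = 1.25833% = 0.0125833.
Recurrence: B ← B·(1+r) − €275.00.
Month 1: interest €112.94; balance after payment €8,812.94.
Month 2: interest €110.90; balance after payment €8,648.83.
Closed form: n = −ln(1 − rB₀/P)/ln(1+r) = −ln(0.58933)/ln(1.01258) ≈ 42.286, so the balance reaches zero during payment 43.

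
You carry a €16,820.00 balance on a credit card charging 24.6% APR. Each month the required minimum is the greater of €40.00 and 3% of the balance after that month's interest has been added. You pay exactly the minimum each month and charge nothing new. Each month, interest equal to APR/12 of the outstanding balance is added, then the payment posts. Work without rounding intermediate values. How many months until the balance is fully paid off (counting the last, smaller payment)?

Monthly rate r = 24.6%/12 = 2.05% = 0.0205.
While 3% of the post-interest balance exceeds €40.00, each month B ← (B·(1+r))·(1 − 0.03), i.e. B shrinks by the factor (1+r)·0.97 = 0.98988.
This holds for months 1–252. Entering month 253 the balance is €1,297.72; 3% of the post-interest balance is now below €40.00, so the flat €40.00 minimum applies from here.
From month 253 a fixed €40.00 at rate r clears €1,297.72 in 54 more payments. Total: 252 + 54 = 306 months.

306 months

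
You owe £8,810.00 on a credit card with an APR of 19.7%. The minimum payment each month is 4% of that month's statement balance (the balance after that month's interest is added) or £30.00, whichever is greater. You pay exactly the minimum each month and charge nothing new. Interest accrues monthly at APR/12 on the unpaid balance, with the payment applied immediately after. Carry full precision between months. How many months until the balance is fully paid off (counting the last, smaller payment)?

133 months

Monthly rate r = 19.7%/12 = 1.64167% = 0.0164167.
While 4% of the post-interest balance exceeds £30.00, each month B ← (B·(1+r))·(1 − 0.04), i.e. B shrinks by the factor (1+r)·0.96 = 0.97576.
This holds for months 1–102. Entering month 103 the balance is £721.05; 4% of the post-interest balance is now below £30.00, so the flat £30.00 minimum applies from here.
From month 103 a fixed £30.00 at rate r clears £721.05 in 31 more payments. Total: 102 + 31 = 133 months.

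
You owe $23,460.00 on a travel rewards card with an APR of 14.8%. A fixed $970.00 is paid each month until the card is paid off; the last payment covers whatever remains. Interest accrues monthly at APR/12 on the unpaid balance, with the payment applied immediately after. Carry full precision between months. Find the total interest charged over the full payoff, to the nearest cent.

$4,571.95

Monthly rate r = 14.8%/12 = 1.23333% = 0.0123333.
Payoff takes n = ⌈−ln(1 − rB₀/P)/ln(1+r)⌉ = ⌈28.898⌉ = 29 payments; the last is $871.95.
Total paid = 28·$970.00 + $871.95 = $28,031.95.
Total interest = total paid − principal = $28,031.95 − $23,460.00 = $4,571.95.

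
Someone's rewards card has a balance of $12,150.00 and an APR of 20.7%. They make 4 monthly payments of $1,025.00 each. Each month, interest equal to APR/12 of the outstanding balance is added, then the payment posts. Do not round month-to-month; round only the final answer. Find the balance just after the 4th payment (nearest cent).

$8,802.98

Monthly rate r = 20.7%/12 = 1.725% = 0.01725.
Each month: B ← B·(1+r) − $1,025.00.
Month 1: interest $209.59; balance after payment $11,334.59.
Month 2: interest $195.52; balance after payment $10,505.11.
Month 3: interest $181.21; balance after payment $9,661.32.
Month 4: interest $166.66; balance after payment $8,802.98.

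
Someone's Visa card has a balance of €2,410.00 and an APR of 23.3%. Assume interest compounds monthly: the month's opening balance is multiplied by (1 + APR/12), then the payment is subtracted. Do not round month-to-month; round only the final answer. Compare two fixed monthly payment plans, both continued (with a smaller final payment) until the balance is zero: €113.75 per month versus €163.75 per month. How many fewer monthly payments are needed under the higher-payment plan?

Monthly rate r = 23.3%/12 = 1.94167% = 0.0194167.
At €113.75/mo: n = ⌈−ln(1 − rB₀/P)/ln(1+r)⌉ = 28 payments (last €63.82); total interest = total paid − €2,410.00 = €725.07.
At €163.75/mo: 18 payments (last €82.35); total interest €456.10.
Payments saved = 28 − 18 = 10.

10 fewer payments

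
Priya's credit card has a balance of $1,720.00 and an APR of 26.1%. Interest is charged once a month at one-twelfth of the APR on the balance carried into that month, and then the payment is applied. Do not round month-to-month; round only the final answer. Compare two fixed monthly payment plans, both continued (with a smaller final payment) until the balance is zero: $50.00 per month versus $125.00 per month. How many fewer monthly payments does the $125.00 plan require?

Monthly rate r = 26.1%/12 = 2.175% = 0.02175.
At $50.00/mo: n = ⌈−ln(1 − rB₀/P)/ln(1+r)⌉ = 65 payments (last $4.79); total interest = total paid − $1,720.00 = $1,484.79.
At $125.00/mo: 17 payments (last $66.43); total interest $346.43.
Payments saved = 65 − 17 = 48.

48 fewer payments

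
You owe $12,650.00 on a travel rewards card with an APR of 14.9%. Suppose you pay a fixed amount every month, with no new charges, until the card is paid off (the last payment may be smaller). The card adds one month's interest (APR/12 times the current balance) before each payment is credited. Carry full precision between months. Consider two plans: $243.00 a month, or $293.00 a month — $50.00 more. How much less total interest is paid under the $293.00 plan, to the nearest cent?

Monthly rate r = 14.9%/12 = 1.24167% = 0.0124167.
At $243.00/mo: n = ⌈−ln(1 − rB₀/P)/ln(1+r)⌉ = 85 payments (last $58.57); total interest = total paid − $12,650.00 = $7,820.57.
At $293.00/mo: 63 payments (last $70.27); total interest $5,586.27.
Interest saved = $7,820.57 − $5,586.27 = $2,234.30.

$2,234.30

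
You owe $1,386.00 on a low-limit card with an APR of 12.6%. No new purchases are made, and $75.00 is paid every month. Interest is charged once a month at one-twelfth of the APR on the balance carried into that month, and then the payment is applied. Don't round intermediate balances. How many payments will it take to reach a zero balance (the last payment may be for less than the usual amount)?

Monthly rate r = 12.6%/12 = 1.05% = 0.0105.
Recurrence: B ← B·(1+r) − $75.00.
Month 1: interest $14.55; balance after payment $1,325.55.
Month 2: interest $13.92; balance after payment $1,264.47.
Closed form: n = −ln(1 − rB₀/P)/ln(1+r) = −ln(0.80596)/ln(1.0105) ≈ 20.653, so the balance reaches zero during payment 21.

21 months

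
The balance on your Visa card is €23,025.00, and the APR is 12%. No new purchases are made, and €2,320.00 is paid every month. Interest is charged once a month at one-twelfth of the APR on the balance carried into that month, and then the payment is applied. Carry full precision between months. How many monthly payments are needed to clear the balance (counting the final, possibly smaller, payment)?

Monthly rate r = 12%/12 = 1% = 0.01.
Recurrence: B ← B·(1+r) − €2,320.00.
Month 1: interest €230.25; balance after payment €20,935.25.
Month 2: interest €209.35; balance after payment €18,824.60.
Closed form: n = −ln(1 − rB₀/P)/ln(1+r) = −ln(0.90075)/ln(1.01) ≈ 10.504, so the balance reaches zero during payment 11.

11 payments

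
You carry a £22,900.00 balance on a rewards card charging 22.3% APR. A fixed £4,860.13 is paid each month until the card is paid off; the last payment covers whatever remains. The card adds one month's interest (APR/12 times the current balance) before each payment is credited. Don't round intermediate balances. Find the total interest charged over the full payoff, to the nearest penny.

£1,288.24

Monthly rate r = 22.3%/12 = 1.85833% = 0.0185833.
Payoff takes n = ⌈−ln(1 − rB₀/P)/ln(1+r)⌉ = ⌈4.977⌉ = 5 payments; the last is £4,747.72.
Total paid = 4·£4,860.13 + £4,747.72 = £24,188.24.
Total interest = total paid − principal = £24,188.24 − £22,900.00 = £1,288.24.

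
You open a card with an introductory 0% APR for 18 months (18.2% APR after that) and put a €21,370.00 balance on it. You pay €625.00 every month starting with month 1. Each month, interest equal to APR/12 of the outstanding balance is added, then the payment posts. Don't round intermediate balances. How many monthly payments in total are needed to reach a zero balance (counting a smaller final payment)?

Promo months 1–18 at r₀ = 0%/12 = 0; months 19+ at r₁ = 18.2%/12 = 0.0151667.
After month 18 (no interest yet): B = €21,370.00 − 18·€625.00 = €10,120.00.
Then at r₁ with €625.00/mo: n₂ = −ln(1 − r₁·B/P)/ln(1+r₁) ≈ 18.72 → 19 more payments.

37 payments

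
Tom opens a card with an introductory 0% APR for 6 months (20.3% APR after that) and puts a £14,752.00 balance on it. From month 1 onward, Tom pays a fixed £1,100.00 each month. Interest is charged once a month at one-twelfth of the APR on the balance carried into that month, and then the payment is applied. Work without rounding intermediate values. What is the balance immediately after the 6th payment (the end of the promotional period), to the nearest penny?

£8,152.00

Promo months 1–6 at r₀ = 0%/12 = 0; months 7+ at r₁ = 20.3%/12 = 0.0169167.
After month 6 (no interest yet): B = £14,752.00 − 6·£1,100.00 = £8,152.00.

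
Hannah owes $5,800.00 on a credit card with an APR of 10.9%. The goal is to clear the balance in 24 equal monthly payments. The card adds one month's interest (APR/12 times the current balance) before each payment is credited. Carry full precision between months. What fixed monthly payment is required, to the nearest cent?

Monthly rate r = 10.9%/12 = 0.908333% = 0.00908333.
Level-payment amortization: P = B₀·r / (1 − (1+r)^(−n)) = 5800.00·0.00908333 / (1 − 1.00908^(−24)).
Denominator 1 − (1+r)^(−24) = 0.195082806.
P = 52.6833 / 0.195082806 ≈ 270.06.

$270.06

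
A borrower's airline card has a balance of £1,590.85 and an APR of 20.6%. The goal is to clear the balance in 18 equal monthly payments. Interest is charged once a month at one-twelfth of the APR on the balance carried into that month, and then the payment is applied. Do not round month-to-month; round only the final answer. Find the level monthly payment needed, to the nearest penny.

£103.49

Monthly rate r = 20.6%/12 = 1.71667% = 0.0171667.
Level-payment amortization: P = B₀·r / (1 − (1+r)^(−n)) = 1590.85·0.0171667 / (1 − 1.01717^(−18)).
Denominator 1 − (1+r)^(−18) = 0.263891475.
P = 27.3096 / 0.263891475 ≈ 103.49.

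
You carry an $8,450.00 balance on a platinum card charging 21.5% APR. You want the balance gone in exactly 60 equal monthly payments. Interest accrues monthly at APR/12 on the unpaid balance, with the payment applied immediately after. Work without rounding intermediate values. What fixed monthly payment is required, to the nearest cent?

Monthly rate r = 21.5%/12 = 1.79167% = 0.0179167.
Level-payment amortization: P = B₀·r / (1 − (1+r)^(−n)) = 8450.00·0.0179167 / (1 − 1.01792^(−60)).
Denominator 1 − (1+r)^(−60) = 0.65543871.
P = 151.396 / 0.65543871 ≈ 230.98.

$230.98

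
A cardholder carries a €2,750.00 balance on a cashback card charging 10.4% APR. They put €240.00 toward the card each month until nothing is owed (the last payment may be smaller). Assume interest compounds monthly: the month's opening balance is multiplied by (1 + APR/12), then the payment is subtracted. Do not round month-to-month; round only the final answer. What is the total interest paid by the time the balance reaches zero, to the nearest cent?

Monthly rate r = 10.4%/12 = 0.866667% = 0.00866667.
Payoff takes n = ⌈−ln(1 − rB₀/P)/ln(1+r)⌉ = ⌈12.120⌉ = 13 payments; the last is €28.96.
Total paid = 12·€240.00 + €28.96 = €2,908.96.
Total interest = total paid − principal = €2,908.96 − €2,750.00 = €158.96.

€158.96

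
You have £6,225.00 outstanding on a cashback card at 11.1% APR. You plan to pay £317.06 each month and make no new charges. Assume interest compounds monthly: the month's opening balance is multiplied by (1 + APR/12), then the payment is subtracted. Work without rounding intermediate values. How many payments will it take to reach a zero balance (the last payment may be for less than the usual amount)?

Monthly rate r = 11.1%/12 = 0.925% = 0.00925.
Recurrence: B ← B·(1+r) − £317.06.
Month 1: interest £57.58; balance after payment £5,965.52.
Month 2: interest £55.18; balance after payment £5,703.64.
Closed form: n = −ln(1 − rB₀/P)/ln(1+r) = −ln(0.81839)/ln(1.00925) ≈ 21.767, so the balance reaches zero during payment 22.

22 months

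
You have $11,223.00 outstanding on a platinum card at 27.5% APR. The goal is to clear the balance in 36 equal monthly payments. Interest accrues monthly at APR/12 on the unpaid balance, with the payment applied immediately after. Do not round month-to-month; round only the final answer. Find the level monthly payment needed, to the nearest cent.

$461.20

Monthly rate r = 27.5%/12 = 2.29167% = 0.0229167.
Level-payment amortization: P = B₀·r / (1 − (1+r)^(−n)) = 11223.00·0.0229167 / (1 − 1.02292^(−36)).
Denominator 1 − (1+r)^(−36) = 0.557665484.
P = 257.194 / 0.557665484 ≈ 461.20.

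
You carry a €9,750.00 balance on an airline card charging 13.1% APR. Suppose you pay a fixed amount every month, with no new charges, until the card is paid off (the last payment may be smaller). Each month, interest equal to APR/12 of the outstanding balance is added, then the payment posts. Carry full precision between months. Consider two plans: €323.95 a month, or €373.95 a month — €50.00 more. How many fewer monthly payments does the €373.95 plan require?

Monthly rate r = 13.1%/12 = 1.09167% = 0.0109167.
At €323.95/mo: n = ⌈−ln(1 − rB₀/P)/ln(1+r)⌉ = 37 payments (last €223.03); total interest = total paid − €9,750.00 = €2,135.23.
At €373.95/mo: 31 payments (last €318.17); total interest €1,786.67.
Payments saved = 37 − 31 = 6.

6 fewer payments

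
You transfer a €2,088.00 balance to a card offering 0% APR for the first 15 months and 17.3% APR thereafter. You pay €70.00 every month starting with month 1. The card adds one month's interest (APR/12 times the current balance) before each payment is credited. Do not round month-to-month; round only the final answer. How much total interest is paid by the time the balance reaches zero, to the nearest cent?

Promo months 1–15 at r₀ = 0%/12 = 0; months 16+ at r₁ = 17.3%/12 = 0.0144167.
After month 15 (no interest yet): B = €2,088.00 − 15·€70.00 = €1,038.00.
Then at r₁ with €70.00/mo: n₂ = −ln(1 − r₁·B/P)/ln(1+r₁) ≈ 16.80 → 17 more payments.
Total paid = 31·€70.00 + €56.30 = €2,226.30; interest = €2,226.30 − €2,088.00 = €138.30.

€138.30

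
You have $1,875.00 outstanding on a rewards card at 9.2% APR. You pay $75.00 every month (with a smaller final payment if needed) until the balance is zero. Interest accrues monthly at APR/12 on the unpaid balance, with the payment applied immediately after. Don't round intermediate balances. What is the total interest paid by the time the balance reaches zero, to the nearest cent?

$214.55

Monthly rate r = 9.2%/12 = 0.766667% = 0.00766667.
Payoff takes n = ⌈−ln(1 − rB₀/P)/ln(1+r)⌉ = ⌈27.860⌉ = 28 payments; the last is $64.55.
Total paid = 27·$75.00 + $64.55 = $2,089.55.
Total interest = total paid − principal = $2,089.55 − $1,875.00 = $214.55.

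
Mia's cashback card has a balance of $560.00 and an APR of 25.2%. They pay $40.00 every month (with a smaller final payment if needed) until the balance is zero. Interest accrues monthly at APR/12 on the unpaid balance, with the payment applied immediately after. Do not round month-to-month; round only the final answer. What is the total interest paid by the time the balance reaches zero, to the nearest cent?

$110.14

Monthly rate r = 25.2%/12 = 2.1% = 0.021.
Payoff takes n = ⌈−ln(1 − rB₀/P)/ln(1+r)⌉ = ⌈16.752⌉ = 17 payments; the last is $30.14.
Total paid = 16·$40.00 + $30.14 = $670.14.
Total interest = total paid − principal = $670.14 − $560.00 = $110.14.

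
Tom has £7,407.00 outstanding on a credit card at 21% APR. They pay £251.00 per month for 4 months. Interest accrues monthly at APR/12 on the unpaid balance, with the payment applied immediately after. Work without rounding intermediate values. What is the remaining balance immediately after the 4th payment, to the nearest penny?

Monthly rate r = 21%/12 = 1.75% = 0.0175.
Each month: B ← B·(1+r) − £251.00.
Month 1: interest £129.62; balance after payment £7,285.62.
Month 2: interest £127.50; balance after payment £7,162.12.
Month 3: interest £125.34; balance after payment £7,036.46.
Month 4: interest £123.14; balance after payment £6,908.60.

£6,908.60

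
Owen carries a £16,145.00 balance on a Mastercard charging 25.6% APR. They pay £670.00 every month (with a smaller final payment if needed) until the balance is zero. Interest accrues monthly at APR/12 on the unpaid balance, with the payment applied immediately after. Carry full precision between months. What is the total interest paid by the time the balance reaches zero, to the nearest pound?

£6,763

Monthly rate r = 25.6%/12 = 2.13333% = 0.0213333.
Payoff takes n = ⌈−ln(1 − rB₀/P)/ln(1+r)⌉ = ⌈34.189⌉ = 35 payments; the last is £127.58.
Total paid = 34·£670.00 + £127.58 = £22,907.58.
Total interest = total paid − principal = £22,907.58 − £16,145.00 = £6,762.58.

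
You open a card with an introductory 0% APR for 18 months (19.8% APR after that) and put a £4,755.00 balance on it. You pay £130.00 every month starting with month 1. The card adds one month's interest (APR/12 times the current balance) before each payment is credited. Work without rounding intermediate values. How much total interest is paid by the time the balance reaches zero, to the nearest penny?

Promo months 1–18 at r₀ = 0%/12 = 0; months 19+ at r₁ = 19.8%/12 = 0.0165.
After month 18 (no interest yet): B = £4,755.00 − 18·£130.00 = £2,415.00.
Then at r₁ with £130.00/mo: n₂ = −ln(1 − r₁·B/P)/ln(1+r₁) ≈ 22.37 → 23 more payments.
Total paid = 40·£130.00 + £47.86 = £5,247.86; interest = £5,247.86 − £4,755.00 = £492.86.

£492.86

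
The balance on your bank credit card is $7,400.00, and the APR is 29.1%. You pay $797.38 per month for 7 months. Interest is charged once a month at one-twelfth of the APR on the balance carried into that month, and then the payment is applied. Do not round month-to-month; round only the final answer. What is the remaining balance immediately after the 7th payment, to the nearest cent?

$2,746.78

Monthly rate r = 29.1%/12 = 2.425% = 0.02425.
Each month: B ← B·(1+r) − $797.38.
Month 1: interest $179.45; balance after payment $6,782.07.
Month 2: interest $164.47; balance after payment $6,149.16.
Month 3: interest $149.12; balance after payment $5,500.89.
Month 4: interest $133.40; balance after payment $4,836.91.
Month 5: interest $117.30; balance after payment $4,156.82.
Month 6: interest $100.80; balance after payment $3,460.25.
Month 7: interest $83.91; balance after payment $2,746.78.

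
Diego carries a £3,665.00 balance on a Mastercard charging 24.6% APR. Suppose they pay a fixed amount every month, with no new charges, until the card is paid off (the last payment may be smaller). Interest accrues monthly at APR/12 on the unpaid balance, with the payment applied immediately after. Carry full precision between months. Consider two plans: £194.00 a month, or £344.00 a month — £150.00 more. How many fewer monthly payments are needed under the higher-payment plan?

Monthly rate r = 24.6%/12 = 2.05% = 0.0205.
At £194.00/mo: n = ⌈−ln(1 − rB₀/P)/ln(1+r)⌉ = 25 payments (last £27.23); total interest = total paid − £3,665.00 = £1,018.23.
At £344.00/mo: 13 payments (last £49.77); total interest £512.77.
Payments saved = 25 − 13 = 12.

12 fewer payments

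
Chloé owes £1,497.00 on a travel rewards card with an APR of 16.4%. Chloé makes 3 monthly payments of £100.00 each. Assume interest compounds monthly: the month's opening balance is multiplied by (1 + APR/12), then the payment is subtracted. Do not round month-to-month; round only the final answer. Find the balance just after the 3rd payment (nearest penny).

£1,255.10

Monthly rate r = 16.4%/12 = 1.36667% = 0.0136667.
Each month: B ← B·(1+r) − £100.00.
Month 1: interest £20.46; balance after payment £1,417.46.
Month 2: interest £19.37; balance after payment £1,336.83.
Month 3: interest £18.27; balance after payment £1,255.10.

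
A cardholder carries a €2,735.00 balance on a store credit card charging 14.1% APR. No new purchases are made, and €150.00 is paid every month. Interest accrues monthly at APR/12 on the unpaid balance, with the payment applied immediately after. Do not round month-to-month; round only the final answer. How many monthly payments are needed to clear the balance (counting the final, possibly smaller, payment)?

21 payments

Monthly rate r = 14.1%/12 = 1.175% = 0.01175.
Recurrence: B ← B·(1+r) − €150.00.
Month 1: interest €32.14; balance after payment €2,617.14.
Month 2: interest €30.75; balance after payment €2,497.89.
Closed form: n = −ln(1 − rB₀/P)/ln(1+r) = −ln(0.78576)/ln(1.01175) ≈ 20.640, so the balance reaches zero during payment 21.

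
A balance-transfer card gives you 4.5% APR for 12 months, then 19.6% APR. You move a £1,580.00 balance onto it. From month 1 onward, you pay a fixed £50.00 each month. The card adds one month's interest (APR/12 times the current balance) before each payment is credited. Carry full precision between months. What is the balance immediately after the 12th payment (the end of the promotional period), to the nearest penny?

Promo months 1–12 at r₀ = 4.5%/12 = 0.00375; months 13+ at r₁ = 19.6%/12 = 0.0163333.
After month 12: iterate B ← B·(1+r₀) − £50.00 for 12 months → £1,040.05.

£1,040.05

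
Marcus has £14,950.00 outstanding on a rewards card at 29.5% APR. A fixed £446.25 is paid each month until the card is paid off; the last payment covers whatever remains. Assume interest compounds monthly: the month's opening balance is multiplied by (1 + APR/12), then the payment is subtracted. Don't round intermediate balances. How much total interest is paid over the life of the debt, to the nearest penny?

Monthly rate r = 29.5%/12 = 2.45833% = 0.0245833.
Payoff takes n = ⌈−ln(1 − rB₀/P)/ln(1+r)⌉ = ⌈71.435⌉ = 72 payments; the last is £195.33.
Total paid = 71·£446.25 + £195.33 = £31,879.08.
Total interest = total paid − principal = £31,879.08 − £14,950.00 = £16,929.08.

£16,929.08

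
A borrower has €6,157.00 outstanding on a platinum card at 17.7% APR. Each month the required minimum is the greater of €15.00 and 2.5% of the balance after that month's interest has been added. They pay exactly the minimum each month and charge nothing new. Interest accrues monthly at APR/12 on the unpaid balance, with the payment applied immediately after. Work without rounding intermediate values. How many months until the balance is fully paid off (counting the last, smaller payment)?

Monthly rate r = 17.7%/12 = 1.475% = 0.01475.
While 2.5% of the post-interest balance exceeds €15.00, each month B ← (B·(1+r))·(1 − 0.025), i.e. B shrinks by the factor (1+r)·0.975 = 0.98938.
This holds for months 1–220. Entering month 221 the balance is €588.00; 2.5% of the post-interest balance is now below €15.00, so the flat €15.00 minimum applies from here.
From month 221 a fixed €15.00 at rate r clears €588.00 in 59 more payments. Total: 220 + 59 = 279 months.

279 months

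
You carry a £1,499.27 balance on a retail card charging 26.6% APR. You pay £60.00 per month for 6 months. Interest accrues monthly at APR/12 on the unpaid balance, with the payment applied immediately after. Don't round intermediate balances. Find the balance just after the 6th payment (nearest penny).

£1,329.51

Monthly rate r = 26.6%/12 = 2.21667% = 0.0221667.
Each month: B ← B·(1+r) − £60.00.
Month 1: interest £33.23; balance after payment £1,472.50.
Month 2: interest £32.64; balance after payment £1,445.14.
Month 3: interest £32.03; balance after payment £1,417.18.
Month 4: interest £31.41; balance after payment £1,388.59.
Month 5: interest £30.78; balance after payment £1,359.37.
Month 6: interest £30.13; balance after payment £1,329.51.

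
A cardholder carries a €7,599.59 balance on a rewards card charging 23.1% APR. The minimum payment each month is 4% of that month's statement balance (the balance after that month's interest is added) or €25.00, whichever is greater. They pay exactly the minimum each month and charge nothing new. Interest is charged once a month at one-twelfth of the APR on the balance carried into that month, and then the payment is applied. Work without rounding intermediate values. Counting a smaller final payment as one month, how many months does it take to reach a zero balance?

Monthly rate r = 23.1%/12 = 1.925% = 0.01925.
While 4% of the post-interest balance exceeds €25.00, each month B ← (B·(1+r))·(1 − 0.04), i.e. B shrinks by the factor (1+r)·0.96 = 0.97848.
This holds for months 1–116. Entering month 117 the balance is €609.28; 4% of the post-interest balance is now below €25.00, so the flat €25.00 minimum applies from here.
From month 117 a fixed €25.00 at rate r clears €609.28 in 34 more payments. Total: 116 + 34 = 150 months.

150 months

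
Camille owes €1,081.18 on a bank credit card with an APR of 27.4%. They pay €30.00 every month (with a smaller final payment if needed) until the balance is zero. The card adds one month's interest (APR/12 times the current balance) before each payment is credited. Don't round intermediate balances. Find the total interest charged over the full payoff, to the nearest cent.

Monthly rate r = 27.4%/12 = 2.28333% = 0.0228333.
Payoff takes n = ⌈−ln(1 − rB₀/P)/ln(1+r)⌉ = ⌈76.674⌉ = 77 payments; the last is €20.29.
Total paid = 76·€30.00 + €20.29 = €2,300.29.
Total interest = total paid − principal = €2,300.29 − €1,081.18 = €1,219.11.

€1,219.11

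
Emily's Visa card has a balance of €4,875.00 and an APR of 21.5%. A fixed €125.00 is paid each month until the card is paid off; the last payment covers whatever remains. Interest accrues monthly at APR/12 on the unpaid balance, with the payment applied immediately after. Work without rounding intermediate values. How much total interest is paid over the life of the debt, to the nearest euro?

€3,571

Monthly rate r = 21.5%/12 = 1.79167% = 0.0179167.
Payoff takes n = ⌈−ln(1 − rB₀/P)/ln(1+r)⌉ = ⌈67.565⌉ = 68 payments; the last is €70.84.
Total paid = 67·€125.00 + €70.84 = €8,445.84.
Total interest = total paid − principal = €8,445.84 − €4,875.00 = €3,570.84.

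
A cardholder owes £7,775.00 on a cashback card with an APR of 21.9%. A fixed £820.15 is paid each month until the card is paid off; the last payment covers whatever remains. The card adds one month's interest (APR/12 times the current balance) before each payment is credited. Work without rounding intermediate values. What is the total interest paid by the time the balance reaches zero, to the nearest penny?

Monthly rate r = 21.9%/12 = 1.825% = 0.01825.
Payoff takes n = ⌈−ln(1 − rB₀/P)/ln(1+r)⌉ = ⌈10.504⌉ = 11 payments; the last is £414.86.
Total paid = 10·£820.15 + £414.86 = £8,616.36.
Total interest = total paid − principal = £8,616.36 − £7,775.00 = £841.36.

£841.36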